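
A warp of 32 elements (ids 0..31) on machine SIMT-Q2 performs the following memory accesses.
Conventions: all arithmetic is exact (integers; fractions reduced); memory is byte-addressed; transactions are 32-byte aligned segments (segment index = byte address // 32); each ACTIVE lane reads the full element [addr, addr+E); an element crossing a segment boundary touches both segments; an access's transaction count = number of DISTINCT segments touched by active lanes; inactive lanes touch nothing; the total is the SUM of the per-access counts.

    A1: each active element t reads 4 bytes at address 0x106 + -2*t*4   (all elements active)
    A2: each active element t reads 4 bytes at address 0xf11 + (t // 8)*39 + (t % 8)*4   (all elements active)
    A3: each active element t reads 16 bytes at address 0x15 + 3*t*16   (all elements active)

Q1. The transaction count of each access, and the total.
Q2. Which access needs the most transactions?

A1: 9 transactions
A2: 6 transactions
A3: 48 transactions

Answer: 9,6,48; total 63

Answer: A3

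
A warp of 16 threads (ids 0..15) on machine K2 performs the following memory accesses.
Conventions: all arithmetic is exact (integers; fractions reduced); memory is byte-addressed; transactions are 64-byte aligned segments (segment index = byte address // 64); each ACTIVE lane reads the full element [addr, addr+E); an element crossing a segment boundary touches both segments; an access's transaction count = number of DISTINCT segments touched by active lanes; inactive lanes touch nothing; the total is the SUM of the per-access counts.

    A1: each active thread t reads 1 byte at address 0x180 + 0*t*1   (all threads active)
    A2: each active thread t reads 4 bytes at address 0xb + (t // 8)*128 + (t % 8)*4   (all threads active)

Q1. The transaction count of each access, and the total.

A1: 1 transaction
A2: 2 transactions

Answer: 1,2; total 3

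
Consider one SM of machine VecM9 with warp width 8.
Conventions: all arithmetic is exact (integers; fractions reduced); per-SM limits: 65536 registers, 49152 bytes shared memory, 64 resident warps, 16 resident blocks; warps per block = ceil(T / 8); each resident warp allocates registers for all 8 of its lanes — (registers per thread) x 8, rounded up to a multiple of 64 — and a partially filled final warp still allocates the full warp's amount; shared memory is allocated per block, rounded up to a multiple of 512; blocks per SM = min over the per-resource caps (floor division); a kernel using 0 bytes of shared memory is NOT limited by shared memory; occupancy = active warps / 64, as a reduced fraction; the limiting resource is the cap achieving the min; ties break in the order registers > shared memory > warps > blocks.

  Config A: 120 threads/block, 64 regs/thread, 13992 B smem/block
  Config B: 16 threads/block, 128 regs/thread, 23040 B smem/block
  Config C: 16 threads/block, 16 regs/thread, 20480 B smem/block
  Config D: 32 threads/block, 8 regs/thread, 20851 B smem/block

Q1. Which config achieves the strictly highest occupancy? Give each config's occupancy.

occupancies: A 45/64, B 1/16, C 1/16, D 1/8

Answer: A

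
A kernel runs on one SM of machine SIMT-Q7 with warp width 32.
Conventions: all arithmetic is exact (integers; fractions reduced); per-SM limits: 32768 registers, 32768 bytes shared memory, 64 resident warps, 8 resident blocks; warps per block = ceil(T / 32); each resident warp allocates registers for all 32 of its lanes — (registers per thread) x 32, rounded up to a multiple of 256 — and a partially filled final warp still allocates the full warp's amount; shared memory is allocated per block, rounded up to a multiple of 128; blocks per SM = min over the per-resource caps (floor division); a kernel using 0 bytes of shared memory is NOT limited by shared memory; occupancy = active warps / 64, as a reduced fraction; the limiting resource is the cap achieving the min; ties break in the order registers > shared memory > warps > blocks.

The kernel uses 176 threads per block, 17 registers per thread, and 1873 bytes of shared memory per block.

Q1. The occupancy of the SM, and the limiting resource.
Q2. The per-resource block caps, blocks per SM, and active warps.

Answer: occupancy 21/32, limited by registers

registers: 7 blocks
shared memory: 17 blocks
warps: 10 blocks
blocks: 8 blocks

Answer: 7 blocks, 42 active warps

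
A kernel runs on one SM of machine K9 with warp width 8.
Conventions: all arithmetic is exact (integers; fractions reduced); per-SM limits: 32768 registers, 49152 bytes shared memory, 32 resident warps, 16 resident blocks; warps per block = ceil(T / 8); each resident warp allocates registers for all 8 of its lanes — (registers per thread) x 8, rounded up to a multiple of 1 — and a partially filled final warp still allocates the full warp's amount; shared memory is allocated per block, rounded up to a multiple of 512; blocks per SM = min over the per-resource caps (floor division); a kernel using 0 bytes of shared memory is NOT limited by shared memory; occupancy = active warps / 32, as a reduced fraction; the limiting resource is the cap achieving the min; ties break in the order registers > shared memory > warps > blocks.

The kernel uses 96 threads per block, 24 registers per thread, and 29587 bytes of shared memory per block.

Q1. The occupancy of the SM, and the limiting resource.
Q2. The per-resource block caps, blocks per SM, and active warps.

Answer: occupancy 3/8, limited by shared memory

registers: 14 blocks
shared memory: 1 block
warps: 2 blocks
blocks: 16 blocks

Answer: 1 block, 12 active warps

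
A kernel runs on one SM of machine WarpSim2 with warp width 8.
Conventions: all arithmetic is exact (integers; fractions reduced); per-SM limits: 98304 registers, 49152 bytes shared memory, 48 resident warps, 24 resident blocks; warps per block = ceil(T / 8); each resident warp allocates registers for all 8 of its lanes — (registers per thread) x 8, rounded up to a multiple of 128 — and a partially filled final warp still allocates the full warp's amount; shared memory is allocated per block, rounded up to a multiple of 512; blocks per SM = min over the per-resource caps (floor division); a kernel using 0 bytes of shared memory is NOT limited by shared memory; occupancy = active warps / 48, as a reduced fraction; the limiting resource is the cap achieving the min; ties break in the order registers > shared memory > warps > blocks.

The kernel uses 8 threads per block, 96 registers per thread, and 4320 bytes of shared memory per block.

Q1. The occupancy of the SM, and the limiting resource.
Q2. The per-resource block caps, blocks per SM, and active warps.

Answer: occupancy 5/24, limited by shared memory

registers: 128 blocks
shared memory: 10 blocks
warps: 48 blocks
blocks: 24 blocks

Answer: 10 blocks, 10 active warps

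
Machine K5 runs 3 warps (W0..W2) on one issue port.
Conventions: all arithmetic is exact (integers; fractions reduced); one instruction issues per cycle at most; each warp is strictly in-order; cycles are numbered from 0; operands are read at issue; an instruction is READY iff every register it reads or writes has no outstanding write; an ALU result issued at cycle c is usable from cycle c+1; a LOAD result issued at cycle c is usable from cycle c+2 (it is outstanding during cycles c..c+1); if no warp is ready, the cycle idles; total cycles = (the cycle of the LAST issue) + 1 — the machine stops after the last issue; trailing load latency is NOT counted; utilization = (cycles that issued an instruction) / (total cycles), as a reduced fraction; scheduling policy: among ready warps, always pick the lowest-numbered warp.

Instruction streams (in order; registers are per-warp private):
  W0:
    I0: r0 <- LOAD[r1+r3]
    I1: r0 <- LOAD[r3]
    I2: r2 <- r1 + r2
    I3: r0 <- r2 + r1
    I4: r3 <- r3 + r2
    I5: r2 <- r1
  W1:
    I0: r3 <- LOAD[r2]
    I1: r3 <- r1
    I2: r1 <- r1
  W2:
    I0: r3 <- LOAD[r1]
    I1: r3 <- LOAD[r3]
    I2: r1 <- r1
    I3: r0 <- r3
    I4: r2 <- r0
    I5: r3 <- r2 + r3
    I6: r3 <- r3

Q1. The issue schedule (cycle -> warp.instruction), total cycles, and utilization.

cycle 0: W0.I0
cycle 1: W1.I0
cycle 2: W0.I1
cycle 3: W0.I2
cycle 4: W0.I3
cycle 5: W0.I4
cycle 6: W0.I5
cycle 7: W1.I1
cycle 8: W1.I2
cycle 9: W2.I0
cycle 10: idle
cycle 11: W2.I1
cycle 12: W2.I2
cycle 13: W2.I3
cycle 14: W2.I4
cycle 15: W2.I5
cycle 16: W2.I6

Answer: 17 cycles, utilization 16/17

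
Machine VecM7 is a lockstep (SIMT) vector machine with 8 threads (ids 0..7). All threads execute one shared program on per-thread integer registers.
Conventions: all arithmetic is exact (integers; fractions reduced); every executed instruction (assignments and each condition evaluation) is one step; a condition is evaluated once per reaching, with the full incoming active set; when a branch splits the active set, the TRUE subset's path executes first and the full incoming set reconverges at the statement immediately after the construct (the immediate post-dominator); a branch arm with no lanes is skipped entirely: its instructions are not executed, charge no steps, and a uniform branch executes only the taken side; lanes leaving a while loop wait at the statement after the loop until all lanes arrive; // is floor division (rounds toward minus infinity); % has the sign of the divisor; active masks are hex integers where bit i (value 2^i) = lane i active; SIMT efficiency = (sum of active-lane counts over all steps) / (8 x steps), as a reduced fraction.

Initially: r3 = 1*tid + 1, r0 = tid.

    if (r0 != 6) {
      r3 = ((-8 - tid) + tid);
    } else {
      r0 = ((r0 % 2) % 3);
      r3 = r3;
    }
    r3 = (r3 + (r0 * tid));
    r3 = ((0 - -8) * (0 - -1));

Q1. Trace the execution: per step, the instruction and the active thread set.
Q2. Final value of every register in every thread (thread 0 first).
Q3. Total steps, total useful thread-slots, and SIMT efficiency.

step 0: eval (r0 != 6)               0xff
step 1: r3 <- ((-8 - tid) + tid)     0xbf
step 2: r0 <- ((r0 % 2) % 3)         0x40
step 3: r3 <- r3                     0x40
step 4: r3 <- (r3 + (r0 * tid))      0xff
step 5: r3 <- ((0 - -8) * (0 - -1))  0xff

Answer: 6 steps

r3: 8,8,8,8,8,8,8,8
r0: 0,1,2,3,4,5,0,7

steps = 6; useful = 33; efficiency = 33/48 = 11/16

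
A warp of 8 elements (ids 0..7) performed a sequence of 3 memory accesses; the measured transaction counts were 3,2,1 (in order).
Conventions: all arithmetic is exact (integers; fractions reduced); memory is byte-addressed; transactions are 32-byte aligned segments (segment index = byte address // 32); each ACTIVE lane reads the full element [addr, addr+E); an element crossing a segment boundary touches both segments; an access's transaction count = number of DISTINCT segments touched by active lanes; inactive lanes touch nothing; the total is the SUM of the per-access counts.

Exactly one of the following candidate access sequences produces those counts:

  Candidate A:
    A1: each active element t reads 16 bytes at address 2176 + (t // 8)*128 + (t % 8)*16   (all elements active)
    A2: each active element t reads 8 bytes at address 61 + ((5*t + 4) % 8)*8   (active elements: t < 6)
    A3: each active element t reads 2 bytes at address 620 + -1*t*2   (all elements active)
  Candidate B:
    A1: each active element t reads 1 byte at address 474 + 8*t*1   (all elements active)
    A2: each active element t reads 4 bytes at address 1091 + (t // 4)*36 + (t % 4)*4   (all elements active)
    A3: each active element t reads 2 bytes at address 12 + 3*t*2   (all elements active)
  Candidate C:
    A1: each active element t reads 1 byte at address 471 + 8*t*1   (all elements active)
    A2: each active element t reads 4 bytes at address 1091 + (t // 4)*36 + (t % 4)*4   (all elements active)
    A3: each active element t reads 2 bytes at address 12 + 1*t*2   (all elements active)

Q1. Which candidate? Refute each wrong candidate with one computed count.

A: A1 gives 4 transactions, not 3
B: A3 gives 2 transactions, not 1
C: all counts match (3,2,1)

Answer: C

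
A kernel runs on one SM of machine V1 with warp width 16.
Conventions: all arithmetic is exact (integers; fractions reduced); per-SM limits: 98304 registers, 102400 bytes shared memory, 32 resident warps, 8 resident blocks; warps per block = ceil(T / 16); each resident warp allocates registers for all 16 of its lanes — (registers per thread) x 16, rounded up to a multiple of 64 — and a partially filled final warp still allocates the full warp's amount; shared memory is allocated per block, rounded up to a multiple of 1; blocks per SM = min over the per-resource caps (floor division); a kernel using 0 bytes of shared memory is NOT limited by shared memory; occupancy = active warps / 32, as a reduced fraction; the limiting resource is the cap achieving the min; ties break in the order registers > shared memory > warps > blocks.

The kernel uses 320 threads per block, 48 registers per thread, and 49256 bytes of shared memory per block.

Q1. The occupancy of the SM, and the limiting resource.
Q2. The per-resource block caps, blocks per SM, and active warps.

Answer: occupancy 5/8, limited by warps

registers: 6 blocks
shared memory: 2 blocks
warps: 1 block
blocks: 8 blocks

Answer: 1 block, 20 active warps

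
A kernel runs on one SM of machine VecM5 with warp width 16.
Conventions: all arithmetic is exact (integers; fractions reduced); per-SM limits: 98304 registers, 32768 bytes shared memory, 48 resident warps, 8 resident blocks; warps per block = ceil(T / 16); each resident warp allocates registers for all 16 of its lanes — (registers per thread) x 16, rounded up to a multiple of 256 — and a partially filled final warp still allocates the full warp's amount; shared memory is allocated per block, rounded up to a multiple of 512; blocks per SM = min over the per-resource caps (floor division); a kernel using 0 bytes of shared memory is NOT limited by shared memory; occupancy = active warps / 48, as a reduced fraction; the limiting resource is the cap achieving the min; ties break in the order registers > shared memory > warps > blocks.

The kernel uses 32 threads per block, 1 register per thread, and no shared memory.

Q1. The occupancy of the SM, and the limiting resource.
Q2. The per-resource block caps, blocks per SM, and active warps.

Answer: occupancy 1/3, limited by blocks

registers: 192 blocks
shared memory: no limit (kernel uses none)
warps: 24 blocks
blocks: 8 blocks

Answer: 8 blocks, 16 active warps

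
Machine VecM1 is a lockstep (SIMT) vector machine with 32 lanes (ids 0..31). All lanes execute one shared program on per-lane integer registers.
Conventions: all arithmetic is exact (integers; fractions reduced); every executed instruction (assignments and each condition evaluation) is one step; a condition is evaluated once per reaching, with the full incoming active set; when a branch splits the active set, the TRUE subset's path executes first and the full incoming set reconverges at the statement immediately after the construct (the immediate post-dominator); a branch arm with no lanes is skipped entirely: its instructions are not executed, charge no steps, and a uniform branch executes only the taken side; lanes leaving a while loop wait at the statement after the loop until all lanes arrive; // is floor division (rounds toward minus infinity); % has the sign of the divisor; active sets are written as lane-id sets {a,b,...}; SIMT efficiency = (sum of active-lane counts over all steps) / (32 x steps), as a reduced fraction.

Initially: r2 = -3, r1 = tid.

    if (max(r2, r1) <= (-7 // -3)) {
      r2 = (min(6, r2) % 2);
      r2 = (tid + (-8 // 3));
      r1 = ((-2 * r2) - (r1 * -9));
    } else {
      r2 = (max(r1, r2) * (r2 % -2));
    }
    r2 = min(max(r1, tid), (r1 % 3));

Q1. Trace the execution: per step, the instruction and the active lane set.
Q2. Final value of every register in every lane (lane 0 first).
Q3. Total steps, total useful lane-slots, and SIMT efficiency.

step 0: eval (max(r2, r1) <= (-7 // -3)) {0,1,2,3,4,5,6,7,8,9,10,11,12,13,14,15,16,17,18,19,20,21,22,23,24,25,26,27,28,29,30,31}
step 1: r2 <- (min(6, r2) % 2)       {0,1,2}
step 2: r2 <- (tid + (-8 // 3))      {0,1,2}
step 3: r1 <- ((-2 * r2) - (r1 * -9)) {0,1,2}
step 4: r2 <- (max(r1, r2) * (r2 % -2)) {3,4,5,6,7,8,9,10,11,12,13,14,15,16,17,18,19,20,21,22,23,24,25,26,27,28,29,30,31}
step 5: r2 <- min(max(r1, tid), (r1 % 3)) {0,1,2,3,4,5,6,7,8,9,10,11,12,13,14,15,16,17,18,19,20,21,22,23,24,25,26,27,28,29,30,31}

Answer: 6 steps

r2: 0,1,2,0,1,2,0,1,2,0,1,2,0,1,2,0,1,2,0,1,2,0,1,2,0,1,2,0,1,2,0,1
r1: 6,13,20,3,4,5,6,7,8,9,10,11,12,13,14,15,16,17,18,19,20,21,22,23,24,25,26,27,28,29,30,31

steps = 6; useful = 102; efficiency = 102/192 = 17/32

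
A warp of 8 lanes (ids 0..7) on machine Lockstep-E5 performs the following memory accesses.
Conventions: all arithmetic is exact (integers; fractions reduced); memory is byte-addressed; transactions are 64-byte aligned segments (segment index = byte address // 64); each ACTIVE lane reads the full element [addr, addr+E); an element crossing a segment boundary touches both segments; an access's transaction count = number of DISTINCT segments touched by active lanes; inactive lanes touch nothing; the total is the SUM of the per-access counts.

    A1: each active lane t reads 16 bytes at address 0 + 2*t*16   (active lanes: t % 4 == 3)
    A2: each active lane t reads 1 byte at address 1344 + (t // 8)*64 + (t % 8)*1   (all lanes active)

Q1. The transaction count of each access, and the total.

A1: 2 transactions
A2: 1 transaction

Answer: 2,1; total 3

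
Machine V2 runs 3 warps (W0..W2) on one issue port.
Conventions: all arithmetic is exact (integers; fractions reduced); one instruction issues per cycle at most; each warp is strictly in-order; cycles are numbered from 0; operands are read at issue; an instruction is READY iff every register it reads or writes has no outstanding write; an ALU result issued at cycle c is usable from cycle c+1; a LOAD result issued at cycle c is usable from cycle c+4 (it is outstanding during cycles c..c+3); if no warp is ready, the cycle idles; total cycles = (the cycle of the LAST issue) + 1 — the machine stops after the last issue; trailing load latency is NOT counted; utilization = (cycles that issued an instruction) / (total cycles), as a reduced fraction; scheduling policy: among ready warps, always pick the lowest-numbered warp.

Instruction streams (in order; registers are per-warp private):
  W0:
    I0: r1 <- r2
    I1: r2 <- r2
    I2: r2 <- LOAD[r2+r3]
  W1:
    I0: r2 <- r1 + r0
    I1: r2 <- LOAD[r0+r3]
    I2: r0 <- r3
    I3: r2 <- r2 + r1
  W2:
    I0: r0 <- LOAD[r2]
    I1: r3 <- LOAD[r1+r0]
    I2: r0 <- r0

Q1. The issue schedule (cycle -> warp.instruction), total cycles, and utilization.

cycle 0: W0.I0
cycle 1: W0.I1
cycle 2: W0.I2
cycle 3: W1.I0
cycle 4: W1.I1
cycle 5: W1.I2
cycle 6: W2.I0
cycle 7: idle
cycle 8: W1.I3
cycle 9: idle
cycle 10: W2.I1
cycle 11: W2.I2

Answer: 12 cycles, utilization 5/6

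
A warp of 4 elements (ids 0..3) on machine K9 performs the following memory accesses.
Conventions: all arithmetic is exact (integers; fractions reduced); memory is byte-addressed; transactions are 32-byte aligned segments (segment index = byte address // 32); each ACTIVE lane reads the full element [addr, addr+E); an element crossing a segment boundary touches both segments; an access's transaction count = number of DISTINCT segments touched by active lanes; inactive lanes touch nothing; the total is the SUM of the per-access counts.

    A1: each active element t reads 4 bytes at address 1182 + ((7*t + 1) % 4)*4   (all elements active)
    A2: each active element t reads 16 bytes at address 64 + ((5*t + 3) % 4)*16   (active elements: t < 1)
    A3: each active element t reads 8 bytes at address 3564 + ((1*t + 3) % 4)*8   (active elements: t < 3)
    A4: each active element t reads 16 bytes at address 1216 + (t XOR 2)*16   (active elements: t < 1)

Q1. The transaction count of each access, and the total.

A1: 2 transactions
A2: 1 transaction
A3: 2 transactions
A4: 1 transaction

Answer: 2,1,2,1; total 6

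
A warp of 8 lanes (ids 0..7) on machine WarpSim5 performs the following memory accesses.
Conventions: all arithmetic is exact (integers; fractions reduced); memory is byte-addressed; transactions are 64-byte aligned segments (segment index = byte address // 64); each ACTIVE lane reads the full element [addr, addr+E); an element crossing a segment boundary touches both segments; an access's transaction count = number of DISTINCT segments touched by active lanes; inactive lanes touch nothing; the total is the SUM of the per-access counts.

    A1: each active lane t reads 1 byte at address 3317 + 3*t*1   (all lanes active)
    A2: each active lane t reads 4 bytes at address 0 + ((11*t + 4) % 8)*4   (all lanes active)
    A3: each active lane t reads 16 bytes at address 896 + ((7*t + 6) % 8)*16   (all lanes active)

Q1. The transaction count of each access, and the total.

A1: 2 transactions
A2: 1 transaction
A3: 2 transactions

Answer: 2,1,2; total 5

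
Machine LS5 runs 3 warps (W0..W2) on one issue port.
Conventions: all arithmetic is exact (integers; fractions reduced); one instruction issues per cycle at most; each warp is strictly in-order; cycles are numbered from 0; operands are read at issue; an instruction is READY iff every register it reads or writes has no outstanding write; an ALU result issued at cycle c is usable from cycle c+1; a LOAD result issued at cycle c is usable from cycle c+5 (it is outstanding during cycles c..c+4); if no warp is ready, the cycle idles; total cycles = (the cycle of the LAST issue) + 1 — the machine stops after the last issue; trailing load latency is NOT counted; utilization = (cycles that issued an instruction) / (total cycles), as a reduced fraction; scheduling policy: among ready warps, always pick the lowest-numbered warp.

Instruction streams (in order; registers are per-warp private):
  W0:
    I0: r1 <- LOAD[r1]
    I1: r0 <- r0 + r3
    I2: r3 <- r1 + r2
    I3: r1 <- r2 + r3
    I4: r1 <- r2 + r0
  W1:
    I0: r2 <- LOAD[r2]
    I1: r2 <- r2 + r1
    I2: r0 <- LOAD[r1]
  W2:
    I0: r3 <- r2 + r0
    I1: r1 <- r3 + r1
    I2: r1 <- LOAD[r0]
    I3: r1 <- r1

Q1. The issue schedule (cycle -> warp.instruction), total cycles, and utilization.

cycle 0: W0.I0
cycle 1: W0.I1
cycle 2: W1.I0
cycle 3: W2.I0
cycle 4: W2.I1
cycle 5: W0.I2
cycle 6: W0.I3
cycle 7: W0.I4
cycle 8: W1.I1
cycle 9: W1.I2
cycle 10: W2.I2
cycle 11: idle
cycle 12: idle
cycle 13: idle
cycle 14: idle
cycle 15: W2.I3

Answer: 16 cycles, utilization 3/4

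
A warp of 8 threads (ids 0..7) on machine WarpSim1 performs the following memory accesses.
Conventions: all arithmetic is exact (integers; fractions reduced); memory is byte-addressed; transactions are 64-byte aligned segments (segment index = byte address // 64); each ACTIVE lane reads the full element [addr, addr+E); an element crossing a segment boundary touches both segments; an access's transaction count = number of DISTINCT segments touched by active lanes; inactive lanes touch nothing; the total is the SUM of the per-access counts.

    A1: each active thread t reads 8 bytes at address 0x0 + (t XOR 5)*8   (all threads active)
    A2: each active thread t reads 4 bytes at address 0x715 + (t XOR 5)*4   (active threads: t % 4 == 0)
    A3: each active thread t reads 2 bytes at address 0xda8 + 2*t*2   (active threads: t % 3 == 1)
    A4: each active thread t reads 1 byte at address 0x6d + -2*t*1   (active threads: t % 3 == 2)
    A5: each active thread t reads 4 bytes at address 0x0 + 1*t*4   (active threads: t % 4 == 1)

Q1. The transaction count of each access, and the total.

A1: 1 transaction
A2: 1 transaction
A3: 2 transactions
A4: 1 transaction
A5: 1 transaction

Answer: 1,1,2,1,1; total 6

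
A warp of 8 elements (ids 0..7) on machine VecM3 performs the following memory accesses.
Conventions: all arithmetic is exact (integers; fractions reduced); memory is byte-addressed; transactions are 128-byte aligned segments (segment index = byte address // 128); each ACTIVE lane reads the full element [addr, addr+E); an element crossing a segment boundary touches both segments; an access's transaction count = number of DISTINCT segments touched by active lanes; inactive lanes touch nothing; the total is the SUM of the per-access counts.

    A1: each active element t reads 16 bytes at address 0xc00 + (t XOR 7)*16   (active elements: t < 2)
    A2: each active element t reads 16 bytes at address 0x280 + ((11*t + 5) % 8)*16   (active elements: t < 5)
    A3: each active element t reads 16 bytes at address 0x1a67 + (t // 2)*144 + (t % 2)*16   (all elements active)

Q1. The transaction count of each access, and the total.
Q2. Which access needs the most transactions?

A1: 1 transaction
A2: 1 transaction
A3: 5 transactions

Answer: 1,1,5; total 7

Answer: A3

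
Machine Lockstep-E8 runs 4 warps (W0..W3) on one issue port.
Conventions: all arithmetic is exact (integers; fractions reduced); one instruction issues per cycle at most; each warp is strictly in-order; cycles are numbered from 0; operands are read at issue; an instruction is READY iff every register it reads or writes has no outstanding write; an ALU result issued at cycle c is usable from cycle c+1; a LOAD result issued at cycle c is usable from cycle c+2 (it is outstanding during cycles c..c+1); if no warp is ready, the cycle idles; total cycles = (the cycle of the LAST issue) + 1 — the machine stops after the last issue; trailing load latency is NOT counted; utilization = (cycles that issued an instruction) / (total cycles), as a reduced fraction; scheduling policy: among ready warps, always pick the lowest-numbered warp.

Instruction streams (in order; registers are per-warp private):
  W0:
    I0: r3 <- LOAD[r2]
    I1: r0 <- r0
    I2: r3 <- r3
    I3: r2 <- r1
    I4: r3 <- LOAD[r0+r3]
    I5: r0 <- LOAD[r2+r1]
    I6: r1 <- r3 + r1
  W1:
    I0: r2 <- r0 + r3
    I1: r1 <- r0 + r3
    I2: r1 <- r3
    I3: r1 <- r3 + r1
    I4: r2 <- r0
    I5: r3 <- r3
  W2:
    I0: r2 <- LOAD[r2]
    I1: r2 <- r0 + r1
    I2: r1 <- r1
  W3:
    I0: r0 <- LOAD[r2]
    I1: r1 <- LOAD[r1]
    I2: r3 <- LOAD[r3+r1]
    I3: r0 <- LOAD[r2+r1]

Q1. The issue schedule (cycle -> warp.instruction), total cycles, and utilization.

cycle 0: W0.I0
cycle 1: W0.I1
cycle 2: W0.I2
cycle 3: W0.I3
cycle 4: W0.I4
cycle 5: W0.I5
cycle 6: W0.I6
cycle 7: W1.I0
cycle 8: W1.I1
cycle 9: W1.I2
cycle 10: W1.I3
cycle 11: W1.I4
cycle 12: W1.I5
cycle 13: W2.I0
cycle 14: W3.I0
cycle 15: W2.I1
cycle 16: W2.I2
cycle 17: W3.I1
cycle 18: idle
cycle 19: W3.I2
cycle 20: W3.I3

Answer: 21 cycles, utilization 20/21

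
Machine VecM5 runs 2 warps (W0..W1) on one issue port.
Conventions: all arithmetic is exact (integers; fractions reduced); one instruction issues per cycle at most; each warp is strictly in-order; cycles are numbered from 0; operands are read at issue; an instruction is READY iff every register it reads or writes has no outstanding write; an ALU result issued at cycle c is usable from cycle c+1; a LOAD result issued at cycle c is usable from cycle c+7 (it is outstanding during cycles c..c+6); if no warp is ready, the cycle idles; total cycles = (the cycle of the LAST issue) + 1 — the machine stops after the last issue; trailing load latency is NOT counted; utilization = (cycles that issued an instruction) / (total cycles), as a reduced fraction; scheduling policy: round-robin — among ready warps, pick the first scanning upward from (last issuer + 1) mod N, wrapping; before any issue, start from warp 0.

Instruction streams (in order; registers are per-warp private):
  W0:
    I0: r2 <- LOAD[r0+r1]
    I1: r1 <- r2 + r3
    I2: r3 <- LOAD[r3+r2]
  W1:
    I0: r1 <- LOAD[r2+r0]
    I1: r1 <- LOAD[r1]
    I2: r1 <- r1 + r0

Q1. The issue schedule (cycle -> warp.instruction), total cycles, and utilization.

cycle 0: W0.I0
cycle 1: W1.I0
cycle 2: idle
cycle 3: idle
cycle 4: idle
cycle 5: idle
cycle 6: idle
cycle 7: W0.I1
cycle 8: W1.I1
cycle 9: W0.I2
cycle 10: idle
cycle 11: idle
cycle 12: idle
cycle 13: idle
cycle 14: idle
cycle 15: W1.I2

Answer: 16 cycles, utilization 3/8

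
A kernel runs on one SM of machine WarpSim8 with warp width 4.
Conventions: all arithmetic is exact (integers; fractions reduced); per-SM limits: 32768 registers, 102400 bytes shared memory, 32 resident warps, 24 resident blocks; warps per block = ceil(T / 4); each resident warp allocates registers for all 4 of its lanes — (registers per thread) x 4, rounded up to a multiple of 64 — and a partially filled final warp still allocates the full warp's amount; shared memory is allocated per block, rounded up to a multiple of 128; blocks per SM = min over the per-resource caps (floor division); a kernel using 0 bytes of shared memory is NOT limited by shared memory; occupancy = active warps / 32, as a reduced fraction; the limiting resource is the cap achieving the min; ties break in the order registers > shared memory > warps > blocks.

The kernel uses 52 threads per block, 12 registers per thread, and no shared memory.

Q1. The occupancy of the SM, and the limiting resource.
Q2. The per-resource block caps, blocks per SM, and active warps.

Answer: occupancy 13/16, limited by warps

registers: 39 blocks
shared memory: no limit (kernel uses none)
warps: 2 blocks
blocks: 24 blocks

Answer: 2 blocks, 26 active warps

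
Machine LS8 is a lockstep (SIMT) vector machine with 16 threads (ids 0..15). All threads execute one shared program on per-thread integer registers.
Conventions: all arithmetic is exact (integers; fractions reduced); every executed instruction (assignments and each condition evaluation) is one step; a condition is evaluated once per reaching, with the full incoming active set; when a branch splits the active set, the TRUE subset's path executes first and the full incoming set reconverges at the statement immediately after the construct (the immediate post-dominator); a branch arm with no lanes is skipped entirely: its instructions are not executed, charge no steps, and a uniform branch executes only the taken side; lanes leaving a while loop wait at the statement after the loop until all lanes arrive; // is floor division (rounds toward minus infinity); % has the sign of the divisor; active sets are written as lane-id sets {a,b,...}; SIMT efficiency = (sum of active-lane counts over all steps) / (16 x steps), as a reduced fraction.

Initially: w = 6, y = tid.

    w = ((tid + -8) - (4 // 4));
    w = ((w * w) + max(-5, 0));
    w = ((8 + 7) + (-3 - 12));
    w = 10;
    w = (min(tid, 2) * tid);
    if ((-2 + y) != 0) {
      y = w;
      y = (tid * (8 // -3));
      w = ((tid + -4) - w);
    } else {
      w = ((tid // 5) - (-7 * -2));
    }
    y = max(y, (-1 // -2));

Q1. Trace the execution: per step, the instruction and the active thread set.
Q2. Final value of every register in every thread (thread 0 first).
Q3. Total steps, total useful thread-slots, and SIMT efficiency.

step 0: w <- ((tid + -8) - (4 // 4)) {0,1,2,3,4,5,6,7,8,9,10,11,12,13,14,15}
step 1: w <- ((w * w) + max(-5, 0))  {0,1,2,3,4,5,6,7,8,9,10,11,12,13,14,15}
step 2: w <- ((8 + 7) + (-3 - 12))   {0,1,2,3,4,5,6,7,8,9,10,11,12,13,14,15}
step 3: w <- 10                      {0,1,2,3,4,5,6,7,8,9,10,11,12,13,14,15}
step 4: w <- (min(tid, 2) * tid)     {0,1,2,3,4,5,6,7,8,9,10,11,12,13,14,15}
step 5: eval ((-2 + y) != 0)         {0,1,2,3,4,5,6,7,8,9,10,11,12,13,14,15}
step 6: y <- w                       {0,1,3,4,5,6,7,8,9,10,11,12,13,14,15}
step 7: y <- (tid * (8 // -3))       {0,1,3,4,5,6,7,8,9,10,11,12,13,14,15}
step 8: w <- ((tid + -4) - w)        {0,1,3,4,5,6,7,8,9,10,11,12,13,14,15}
step 9: w <- ((tid // 5) - (-7 * -2)) {2}
step 10: y <- max(y, (-1 // -2))      {0,1,2,3,4,5,6,7,8,9,10,11,12,13,14,15}

Answer: 11 steps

w: -4,-4,-14,-7,-8,-9,-10,-11,-12,-13,-14,-15,-16,-17,-18,-19
y: 0,0,2,0,0,0,0,0,0,0,0,0,0,0,0,0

steps = 11; useful = 158; efficiency = 158/176 = 79/88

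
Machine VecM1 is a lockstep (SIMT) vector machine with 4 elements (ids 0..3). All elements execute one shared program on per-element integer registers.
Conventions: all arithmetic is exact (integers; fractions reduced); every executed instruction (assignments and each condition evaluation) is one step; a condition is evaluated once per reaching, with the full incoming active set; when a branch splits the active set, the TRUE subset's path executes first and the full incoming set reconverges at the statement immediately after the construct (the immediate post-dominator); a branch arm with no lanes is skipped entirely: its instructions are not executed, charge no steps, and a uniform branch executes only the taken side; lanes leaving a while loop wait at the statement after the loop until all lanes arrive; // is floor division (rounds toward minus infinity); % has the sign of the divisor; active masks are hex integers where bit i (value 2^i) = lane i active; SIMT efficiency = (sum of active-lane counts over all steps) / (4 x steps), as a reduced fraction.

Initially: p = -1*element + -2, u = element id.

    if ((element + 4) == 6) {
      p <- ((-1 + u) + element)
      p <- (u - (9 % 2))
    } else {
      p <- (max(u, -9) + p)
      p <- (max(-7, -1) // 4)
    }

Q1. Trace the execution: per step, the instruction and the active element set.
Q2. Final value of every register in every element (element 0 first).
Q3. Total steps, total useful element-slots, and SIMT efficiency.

step 0: eval ((element + 4) == 6)    0xf
step 1: p <- ((-1 + u) + element)    0x4
step 2: p <- (u - (9 % 2))           0x4
step 3: p <- (max(u, -9) + p)        0xb
step 4: p <- (max(-7, -1) // 4)      0xb

Answer: 5 steps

p: -1,-1,1,-1
u: 0,1,2,3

steps = 5; useful = 12; efficiency = 12/20 = 3/5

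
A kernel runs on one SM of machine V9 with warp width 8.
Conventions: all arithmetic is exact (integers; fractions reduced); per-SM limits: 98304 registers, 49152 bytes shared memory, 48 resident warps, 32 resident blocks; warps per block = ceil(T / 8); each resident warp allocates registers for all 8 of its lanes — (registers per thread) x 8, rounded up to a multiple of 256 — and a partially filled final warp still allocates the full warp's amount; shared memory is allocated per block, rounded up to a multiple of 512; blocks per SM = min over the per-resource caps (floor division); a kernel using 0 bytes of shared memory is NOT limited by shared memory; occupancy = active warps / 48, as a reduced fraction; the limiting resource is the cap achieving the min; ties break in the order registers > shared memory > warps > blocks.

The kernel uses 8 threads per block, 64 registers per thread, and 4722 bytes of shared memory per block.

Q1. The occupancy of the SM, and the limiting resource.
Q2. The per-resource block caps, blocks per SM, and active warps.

Answer: occupancy 3/16, limited by shared memory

registers: 192 blocks
shared memory: 9 blocks
warps: 48 blocks
blocks: 32 blocks

Answer: 9 blocks, 9 active warps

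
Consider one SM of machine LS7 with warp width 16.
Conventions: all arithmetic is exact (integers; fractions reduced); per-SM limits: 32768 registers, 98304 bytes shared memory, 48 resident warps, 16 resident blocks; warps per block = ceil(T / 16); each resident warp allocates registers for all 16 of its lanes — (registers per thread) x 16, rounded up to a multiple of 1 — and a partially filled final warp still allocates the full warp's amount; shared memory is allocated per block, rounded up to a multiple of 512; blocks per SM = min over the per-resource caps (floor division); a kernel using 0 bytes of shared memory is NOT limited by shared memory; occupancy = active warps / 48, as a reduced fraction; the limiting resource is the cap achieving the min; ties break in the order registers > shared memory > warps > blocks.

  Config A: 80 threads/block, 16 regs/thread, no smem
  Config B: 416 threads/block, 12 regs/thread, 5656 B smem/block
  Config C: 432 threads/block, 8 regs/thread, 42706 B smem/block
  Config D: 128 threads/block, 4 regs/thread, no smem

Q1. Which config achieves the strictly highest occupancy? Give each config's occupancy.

occupancies: A 15/16, B 13/24, C 9/16, D 1

Answer: D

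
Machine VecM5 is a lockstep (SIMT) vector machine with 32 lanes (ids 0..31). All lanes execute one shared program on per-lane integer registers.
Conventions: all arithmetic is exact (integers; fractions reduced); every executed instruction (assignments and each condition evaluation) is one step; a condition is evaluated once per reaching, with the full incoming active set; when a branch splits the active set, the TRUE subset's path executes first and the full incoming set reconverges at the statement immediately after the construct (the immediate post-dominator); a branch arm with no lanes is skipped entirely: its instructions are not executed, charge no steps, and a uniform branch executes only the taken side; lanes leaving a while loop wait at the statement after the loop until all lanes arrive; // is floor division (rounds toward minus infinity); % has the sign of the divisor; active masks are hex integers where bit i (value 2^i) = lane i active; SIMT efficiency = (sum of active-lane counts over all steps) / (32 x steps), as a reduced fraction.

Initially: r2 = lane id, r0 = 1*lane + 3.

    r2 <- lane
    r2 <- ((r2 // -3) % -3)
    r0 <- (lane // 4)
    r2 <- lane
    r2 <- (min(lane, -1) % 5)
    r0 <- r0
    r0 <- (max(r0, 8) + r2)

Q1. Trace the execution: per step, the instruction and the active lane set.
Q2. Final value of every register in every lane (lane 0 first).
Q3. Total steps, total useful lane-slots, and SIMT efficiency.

step 0: r2 <- lane                   0xffffffff
step 1: r2 <- ((r2 // -3) % -3)      0xffffffff
step 2: r0 <- (lane // 4)            0xffffffff
step 3: r2 <- lane                   0xffffffff
step 4: r2 <- (min(lane, -1) % 5)    0xffffffff
step 5: r0 <- r0                     0xffffffff
step 6: r0 <- (max(r0, 8) + r2)      0xffffffff

Answer: 7 steps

r2: 4,4,4,4,4,4,4,4,4,4,4,4,4,4,4,4,4,4,4,4,4,4,4,4,4,4,4,4,4,4,4,4
r0: 12,12,12,12,12,12,12,12,12,12,12,12,12,12,12,12,12,12,12,12,12,12,12,12,12,12,12,12,12,12,12,12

steps = 7; useful = 224; efficiency = 224/224 = 1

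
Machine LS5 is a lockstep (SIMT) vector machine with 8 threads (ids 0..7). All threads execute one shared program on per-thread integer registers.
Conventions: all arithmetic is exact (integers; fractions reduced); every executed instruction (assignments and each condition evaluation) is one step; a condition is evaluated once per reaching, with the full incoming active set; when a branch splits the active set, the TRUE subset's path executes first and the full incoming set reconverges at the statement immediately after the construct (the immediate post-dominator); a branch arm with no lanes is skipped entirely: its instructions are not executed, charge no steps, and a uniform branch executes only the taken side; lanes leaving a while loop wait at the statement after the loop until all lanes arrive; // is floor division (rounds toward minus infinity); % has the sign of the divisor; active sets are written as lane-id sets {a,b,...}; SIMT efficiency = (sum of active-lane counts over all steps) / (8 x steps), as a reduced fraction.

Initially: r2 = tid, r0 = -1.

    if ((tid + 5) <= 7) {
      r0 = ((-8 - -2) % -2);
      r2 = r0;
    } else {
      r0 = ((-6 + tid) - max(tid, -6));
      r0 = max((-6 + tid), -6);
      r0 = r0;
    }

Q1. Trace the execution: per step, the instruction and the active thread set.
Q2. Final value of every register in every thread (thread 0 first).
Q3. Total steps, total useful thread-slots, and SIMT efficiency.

step 0: eval ((tid + 5) <= 7)        {0,1,2,3,4,5,6,7}
step 1: r0 <- ((-8 - -2) % -2)       {0,1,2}
step 2: r2 <- r0                     {0,1,2}
step 3: r0 <- ((-6 + tid) - max(tid, -6)) {3,4,5,6,7}
step 4: r0 <- max((-6 + tid), -6)    {3,4,5,6,7}
step 5: r0 <- r0                     {3,4,5,6,7}

Answer: 6 steps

r2: 0,0,0,3,4,5,6,7
r0: 0,0,0,-3,-2,-1,0,1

steps = 6; useful = 29; efficiency = 29/48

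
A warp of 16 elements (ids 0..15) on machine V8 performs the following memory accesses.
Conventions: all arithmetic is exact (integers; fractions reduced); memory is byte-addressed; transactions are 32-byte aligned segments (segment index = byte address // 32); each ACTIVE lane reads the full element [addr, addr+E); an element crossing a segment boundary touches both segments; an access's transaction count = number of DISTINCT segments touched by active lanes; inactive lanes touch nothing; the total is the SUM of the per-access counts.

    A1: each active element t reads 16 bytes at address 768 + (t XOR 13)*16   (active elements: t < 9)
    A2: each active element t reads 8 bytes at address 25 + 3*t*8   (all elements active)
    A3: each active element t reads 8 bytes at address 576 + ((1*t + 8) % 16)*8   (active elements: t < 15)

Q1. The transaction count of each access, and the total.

A1: 5 transactions
A2: 13 transactions
A3: 4 transactions

Answer: 5,13,4; total 22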